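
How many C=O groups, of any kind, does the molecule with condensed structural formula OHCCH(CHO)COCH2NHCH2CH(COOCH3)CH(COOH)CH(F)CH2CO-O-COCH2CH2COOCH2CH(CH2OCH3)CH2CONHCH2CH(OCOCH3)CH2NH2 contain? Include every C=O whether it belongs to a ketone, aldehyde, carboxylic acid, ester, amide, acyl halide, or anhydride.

10

OHC: aldehyde, 1 C=O (running total 1).
CH(CHO): aldehyde, 1 C=O (running total 2).
CO: ketone, 1 C=O (running total 3).
CH(COOCH3): ester, 1 C=O (running total 4).
CH(COOH): carboxylic acid, 1 C=O (running total 5).
CH2CO-O-COCH2: anhydride, 2 C=O (running total 7).
CH2COOCH2: ester, 1 C=O (running total 8).
CH2CONHCH2: amide, 1 C=O (running total 9).
CH(OCOCH3): ester, 1 C=O (running total 10).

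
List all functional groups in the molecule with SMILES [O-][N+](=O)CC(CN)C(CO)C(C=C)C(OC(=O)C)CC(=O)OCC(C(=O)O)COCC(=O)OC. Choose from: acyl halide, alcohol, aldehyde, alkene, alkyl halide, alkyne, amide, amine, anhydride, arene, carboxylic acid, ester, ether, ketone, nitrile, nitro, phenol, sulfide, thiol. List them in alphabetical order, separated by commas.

Taking each segment in turn:
  O2NCH2: –NO2 on carbon → nitro group.
  CH(CH2NH2): pendant –CH2NH2: N on sp³ C, no adjacent C=O → amine.
  CH(CH2OH): pendant –CH2OH on an sp³ backbone C → alcohol.
  CH(CH=CH2): pendant –CH=CH2: C=C double bond → alkene.
  CH(OCOCH3): pendant –OC(=O)CH3: an acyloxy group → ester.
  CH2COOCH2: –C(=O)–O–C with C on the carbonyl side → ester.
  CH(COOH): pendant –COOH: carbonyl C bonded to C and –OH → carboxylic acid.
  CH2OCH2: C–O–C with sp³ carbons on both sides and no adjacent C=O → ether.
  COOCH3: –C(=O)OCH3: carbonyl C bonded to C and to –OCH3 → ester (not ketone + ether).

alcohol, alkene, amine, carboxylic acid, ester, ether, nitro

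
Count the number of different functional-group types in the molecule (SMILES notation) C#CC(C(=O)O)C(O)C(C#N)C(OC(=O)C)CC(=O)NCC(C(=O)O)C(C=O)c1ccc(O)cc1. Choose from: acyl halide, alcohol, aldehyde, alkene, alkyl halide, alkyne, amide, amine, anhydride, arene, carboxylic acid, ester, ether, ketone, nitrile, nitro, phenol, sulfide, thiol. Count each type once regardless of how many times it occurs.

C≡C triple bond → alkyne.
pendant –COOH: carbonyl C bonded to C and –OH → carboxylic acid.
–OH on an sp³ carbon → alcohol (secondary).
pendant –C≡N: nitrile.
pendant –OC(=O)CH3: an acyloxy group → ester.
–C(=O)–N– linkage → amide (the N is not an amine).
pendant –COOH: carbonyl C bonded to C and –OH → carboxylic acid.
pendant –CHO: carbonyl C bonded to C and H → aldehyde.
–OH attached directly to an aromatic ring → phenol (not alcohol); the ring itself is an arene.
Distinct types present: alcohol, aldehyde, alkyne, amide, arene, carboxylic acid, ester, nitrile, phenol.

9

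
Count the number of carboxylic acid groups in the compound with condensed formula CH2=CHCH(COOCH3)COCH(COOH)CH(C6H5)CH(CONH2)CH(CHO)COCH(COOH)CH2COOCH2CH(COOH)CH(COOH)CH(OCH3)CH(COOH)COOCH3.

C=C double bond → alkene.
pendant –COOCH3: carbonyl C bonded to C and –OCH3 → ester.
–C(=O)– with carbon on both sides → ketone.
pendant –COOH: carbonyl C bonded to C and –OH → carboxylic acid.
pendant –C6H5: benzene ring → arene.
pendant –CONH2: carbonyl C bonded to C and N → amide.
pendant –CHO: carbonyl C bonded to C and H → aldehyde.
–C(=O)– with carbon on both sides → ketone.
pendant –COOH: carbonyl C bonded to C and –OH → carboxylic acid.
–C(=O)–O–C with C on the carbonyl side → ester.
pendant –COOH: carbonyl C bonded to C and –OH → carboxylic acid.
pendant –COOH: carbonyl C bonded to C and –OH → carboxylic acid.
pendant –OCH3: C–O–C with sp³ C, no adjacent C=O → ether.
pendant –COOH: carbonyl C bonded to C and –OH → carboxylic acid.
–C(=O)OCH3: carbonyl C bonded to C and to –OCH3 → ester (not ketone + ether).
Carboxylic acid appears at: CH(COOH), CH(COOH), CH(COOH), CH(COOH), CH(COOH) → 5.

5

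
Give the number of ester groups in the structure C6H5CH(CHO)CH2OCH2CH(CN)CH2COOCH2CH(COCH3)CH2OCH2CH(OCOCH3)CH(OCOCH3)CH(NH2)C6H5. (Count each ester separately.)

3

Reading the structure from left to right:
  C6H5: C6H5– phenyl ring → arene.
  CH(CHO): pendant –CHO: carbonyl C bonded to C and H → aldehyde.
  CH2OCH2: C–O–C with sp³ carbons on both sides and no adjacent C=O → ether.
  CH(CN): pendant –C≡N: nitrile.
  CH2COOCH2: –C(=O)–O–C with C on the carbonyl side → ester.
  CH(COCH3): pendant –COCH3: carbonyl C bonded to two carbons → ketone.
  CH2OCH2: C–O–C with sp³ carbons on both sides and no adjacent C=O → ether.
  CH(OCOCH3): pendant –OC(=O)CH3: an acyloxy group → ester.
  CH(OCOCH3): pendant –OC(=O)CH3: an acyloxy group → ester.
  CH(NH2): –NH2 on an sp³ carbon with no adjacent C=O → amine.
  C6H5: –C6H5 phenyl ring → arene.
Ester appears at: CH2COOCH2, CH(OCOCH3), CH(OCOCH3) → 3.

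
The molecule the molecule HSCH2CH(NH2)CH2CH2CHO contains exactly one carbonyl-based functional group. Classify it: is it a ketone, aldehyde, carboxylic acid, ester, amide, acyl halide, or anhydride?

aldehyde

The carbonyl is in the CHO segment: terminal –CHO: carbonyl C bonded to H and C → aldehyde.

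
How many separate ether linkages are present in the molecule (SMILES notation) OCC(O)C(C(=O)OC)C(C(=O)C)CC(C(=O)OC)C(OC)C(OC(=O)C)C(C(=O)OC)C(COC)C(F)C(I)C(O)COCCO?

Taking each segment in turn:
  HOCH2: HO– on an sp³ carbon → alcohol.
  CH(OH): –OH on an sp³ carbon → alcohol (secondary).
  CH(COOCH3): pendant –COOCH3: carbonyl C bonded to C and –OCH3 → ester.
  CH(COCH3): pendant –COCH3: carbonyl C bonded to two carbons → ketone.
  CH(COOCH3): pendant –COOCH3: carbonyl C bonded to C and –OCH3 → ester.
  CH(OCH3): pendant –OCH3: C–O–C with sp³ C, no adjacent C=O → ether.
  CH(OCOCH3): pendant –OC(=O)CH3: an acyloxy group → ester.
  CH(COOCH3): pendant –COOCH3: carbonyl C bonded to C and –OCH3 → ester.
  CH(CH2OCH3): pendant –CH2OCH3: C–O–C linkage → ether.
  CH(F): halogen on an sp³ carbon → alkyl halide.
  CH(I): halogen on an sp³ carbon → alkyl halide.
  CH(OH): –OH on an sp³ carbon → alcohol (secondary).
  CH2OCH2: C–O–C with sp³ carbons on both sides and no adjacent C=O → ether.
  CH2OH: –OH on an sp³ carbon → alcohol.
Ether appears at: CH(OCH3), CH(CH2OCH3), CH2OCH2 → 3.

3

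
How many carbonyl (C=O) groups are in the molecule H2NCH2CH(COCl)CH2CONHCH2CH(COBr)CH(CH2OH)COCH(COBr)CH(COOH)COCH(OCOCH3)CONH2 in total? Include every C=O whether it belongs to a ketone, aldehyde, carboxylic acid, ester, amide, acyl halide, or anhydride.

9

CH(COCl): acyl halide, 1 C=O (running total 1).
CH2CONHCH2: amide, 1 C=O (running total 2).
CH(COBr): acyl halide, 1 C=O (running total 3).
CO: ketone, 1 C=O (running total 4).
CH(COBr): acyl halide, 1 C=O (running total 5).
CH(COOH): carboxylic acid, 1 C=O (running total 6).
CO: ketone, 1 C=O (running total 7).
CH(OCOCH3): ester, 1 C=O (running total 8).
CONH2: amide, 1 C=O (running total 9).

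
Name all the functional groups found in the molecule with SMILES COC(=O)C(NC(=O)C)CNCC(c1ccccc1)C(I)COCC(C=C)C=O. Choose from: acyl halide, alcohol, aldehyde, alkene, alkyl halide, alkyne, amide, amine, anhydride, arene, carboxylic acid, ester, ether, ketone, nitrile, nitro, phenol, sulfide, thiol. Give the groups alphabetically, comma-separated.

CH3O–C(=O)–: carbonyl C bonded to C and to –OCH3 → ester (not ketone + ether).
pendant –NHC(=O)CH3: N bonded to a carbonyl → amide (not amine).
C–N–C with sp³ carbons and no adjacent C=O → amine (secondary).
pendant –C6H5: benzene ring → arene.
halogen on an sp³ carbon → alkyl halide.
C–O–C with sp³ carbons on both sides and no adjacent C=O → ether.
pendant –CH=CH2: C=C double bond → alkene.
terminal –CHO: carbonyl C bonded to H and C → aldehyde.

aldehyde, alkene, alkyl halide, amide, amine, arene, ester, ether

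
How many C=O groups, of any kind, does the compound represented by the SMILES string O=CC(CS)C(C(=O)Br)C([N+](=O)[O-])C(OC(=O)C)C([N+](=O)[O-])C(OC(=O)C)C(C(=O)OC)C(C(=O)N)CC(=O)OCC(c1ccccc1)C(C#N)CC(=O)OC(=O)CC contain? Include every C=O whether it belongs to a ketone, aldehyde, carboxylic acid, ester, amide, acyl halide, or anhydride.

OHC: aldehyde, 1 C=O (running total 1).
CH(COBr): acyl halide, 1 C=O (running total 2).
CH(OCOCH3): ester, 1 C=O (running total 3).
CH(OCOCH3): ester, 1 C=O (running total 4).
CH(COOCH3): ester, 1 C=O (running total 5).
CH(CONH2): amide, 1 C=O (running total 6).
CH2COOCH2: ester, 1 C=O (running total 7).
CH2CO-O-COCH2: anhydride, 2 C=O (running total 9).

9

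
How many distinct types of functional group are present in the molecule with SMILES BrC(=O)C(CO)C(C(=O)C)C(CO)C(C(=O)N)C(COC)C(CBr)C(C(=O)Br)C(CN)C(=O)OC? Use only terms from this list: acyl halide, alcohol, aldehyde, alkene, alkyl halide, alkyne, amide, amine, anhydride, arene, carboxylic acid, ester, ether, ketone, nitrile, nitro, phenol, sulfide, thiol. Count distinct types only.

Taking each segment in turn:
  BrCO: –C(=O)Br: carbonyl C bonded to C and to a halogen → acyl halide (not alkyl halide).
  CH(CH2OH): pendant –CH2OH on an sp³ backbone C → alcohol.
  CH(COCH3): pendant –COCH3: carbonyl C bonded to two carbons → ketone.
  CH(CH2OH): pendant –CH2OH on an sp³ backbone C → alcohol.
  CH(CONH2): pendant –CONH2: carbonyl C bonded to C and N → amide.
  CH(CH2OCH3): pendant –CH2OCH3: C–O–C linkage → ether.
  CH(CH2Br): pendant –CH2X: halogen on sp³ carbon → alkyl halide.
  CH(COBr): pendant –C(=O)X: carbonyl C bonded to C and halogen → acyl halide.
  CH(CH2NH2): pendant –CH2NH2: N on sp³ C, no adjacent C=O → amine.
  COOCH3: –C(=O)OCH3: carbonyl C bonded to C and to –OCH3 → ester (not ketone + ether).
Distinct types present: acyl halide, alcohol, alkyl halide, amide, amine, ester, ether, ketone.

8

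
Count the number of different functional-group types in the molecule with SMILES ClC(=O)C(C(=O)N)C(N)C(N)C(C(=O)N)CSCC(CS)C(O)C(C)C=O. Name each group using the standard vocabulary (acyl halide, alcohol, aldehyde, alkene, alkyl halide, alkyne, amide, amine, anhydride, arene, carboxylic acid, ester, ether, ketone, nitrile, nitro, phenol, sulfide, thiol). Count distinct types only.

7

Working along the chain:
  ClCO: –C(=O)Cl: carbonyl C bonded to C and to a halogen → acyl halide (not alkyl halide).
  CH(CONH2): pendant –CONH2: carbonyl C bonded to C and N → amide.
  CH(NH2): –NH2 on an sp³ carbon with no adjacent C=O → amine.
  CH(NH2): –NH2 on an sp³ carbon with no adjacent C=O → amine.
  CH(CONH2): pendant –CONH2: carbonyl C bonded to C and N → amide.
  CH2SCH2: C–S–C linkage → sulfide (thioether).
  CH(CH2SH): pendant –CH2SH → thiol.
  CH(OH): –OH on an sp³ carbon → alcohol (secondary).
  CHO: terminal –CHO: carbonyl C bonded to H and C → aldehyde.
Distinct types present: acyl halide, alcohol, aldehyde, amide, amine, sulfide, thiol.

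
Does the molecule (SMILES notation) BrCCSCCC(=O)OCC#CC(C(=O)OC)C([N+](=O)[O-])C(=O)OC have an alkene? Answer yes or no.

Working along the chain:
  BrCH2: halogen on an sp³ carbon → alkyl halide.
  CH2SCH2: C–S–C linkage → sulfide (thioether).
  CH2COOCH2: –C(=O)–O–C with C on the carbonyl side → ester.
  C≡C: C≡C triple bond → alkyne.
  CH(COOCH3): pendant –COOCH3: carbonyl C bonded to C and –OCH3 → ester.
  CH(NO2): –NO2 on an sp³ carbon → nitro (the N=O is not a carbonyl).
  COOCH3: –C(=O)OCH3: carbonyl C bonded to C and to –OCH3 → ester (not ketone + ether).
The groups actually present are: alkyl halide, alkyne, ester, nitro, sulfide.

no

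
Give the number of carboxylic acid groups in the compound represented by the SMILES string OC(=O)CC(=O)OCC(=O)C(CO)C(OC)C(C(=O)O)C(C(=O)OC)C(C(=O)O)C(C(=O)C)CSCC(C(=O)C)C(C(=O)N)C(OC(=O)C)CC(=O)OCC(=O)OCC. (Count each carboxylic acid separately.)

Taking each segment in turn:
  HOOC: –COOH: carbonyl C bonded to –OH and C → carboxylic acid (the –OH is not a separate alcohol).
  CH2COOCH2: –C(=O)–O–C with C on the carbonyl side → ester.
  CO: –C(=O)– with carbon on both sides → ketone.
  CH(CH2OH): pendant –CH2OH on an sp³ backbone C → alcohol.
  CH(OCH3): pendant –OCH3: C–O–C with sp³ C, no adjacent C=O → ether.
  CH(COOH): pendant –COOH: carbonyl C bonded to C and –OH → carboxylic acid.
  CH(COOCH3): pendant –COOCH3: carbonyl C bonded to C and –OCH3 → ester.
  CH(COOH): pendant –COOH: carbonyl C bonded to C and –OH → carboxylic acid.
  CH(COCH3): pendant –COCH3: carbonyl C bonded to two carbons → ketone.
  CH2SCH2: C–S–C linkage → sulfide (thioether).
  CH(COCH3): pendant –COCH3: carbonyl C bonded to two carbons → ketone.
  CH(CONH2): pendant –CONH2: carbonyl C bonded to C and N → amide.
  CH(OCOCH3): pendant –OC(=O)CH3: an acyloxy group → ester.
  CH2COOCH2: –C(=O)–O–C with C on the carbonyl side → ester.
  COOCH2CH3: –C(=O)OCH2CH3: carbonyl C bonded to C and to –OEt → ester.
Carboxylic acid appears at: HOOC, CH(COOH), CH(COOH) → 3.

3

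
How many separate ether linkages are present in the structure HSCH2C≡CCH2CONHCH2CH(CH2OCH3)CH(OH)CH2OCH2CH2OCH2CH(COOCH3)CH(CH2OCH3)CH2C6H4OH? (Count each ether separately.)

Working along the chain:
  HSCH2: –SH on an sp³ carbon → thiol.
  C≡C: C≡C triple bond → alkyne.
  CH2CONHCH2: –C(=O)–N– linkage → amide (the N is not an amine).
  CH(CH2OCH3): pendant –CH2OCH3: C–O–C linkage → ether.
  CH(OH): –OH on an sp³ carbon → alcohol (secondary).
  CH2OCH2: C–O–C with sp³ carbons on both sides and no adjacent C=O → ether.
  CH2OCH2: C–O–C with sp³ carbons on both sides and no adjacent C=O → ether.
  CH(COOCH3): pendant –COOCH3: carbonyl C bonded to C and –OCH3 → ester.
  CH(CH2OCH3): pendant –CH2OCH3: C–O–C linkage → ether.
  C6H4OH: –OH attached directly to an aromatic ring → phenol (not alcohol); the ring itself is an arene.
Ether appears at: CH(CH2OCH3), CH2OCH2, CH2OCH2, CH(CH2OCH3) → 4.

4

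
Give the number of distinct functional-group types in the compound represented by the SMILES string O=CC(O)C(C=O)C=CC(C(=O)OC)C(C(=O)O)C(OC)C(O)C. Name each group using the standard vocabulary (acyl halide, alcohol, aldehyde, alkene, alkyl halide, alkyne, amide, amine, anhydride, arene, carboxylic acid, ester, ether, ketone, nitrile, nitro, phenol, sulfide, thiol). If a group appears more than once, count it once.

Working along the chain:
  OHC: terminal –CHO: carbonyl C bonded to H and C → aldehyde.
  CH(OH): –OH on an sp³ carbon → alcohol (secondary).
  CH(CHO): pendant –CHO: carbonyl C bonded to C and H → aldehyde.
  CH=CH: C=C double bond → alkene.
  CH(COOCH3): pendant –COOCH3: carbonyl C bonded to C and –OCH3 → ester.
  CH(COOH): pendant –COOH: carbonyl C bonded to C and –OH → carboxylic acid.
  CH(OCH3): pendant –OCH3: C–O–C with sp³ C, no adjacent C=O → ether.
  CH(OH): –OH on an sp³ carbon → alcohol (secondary).
Distinct types present: alcohol, aldehyde, alkene, carboxylic acid, ester, ether.

6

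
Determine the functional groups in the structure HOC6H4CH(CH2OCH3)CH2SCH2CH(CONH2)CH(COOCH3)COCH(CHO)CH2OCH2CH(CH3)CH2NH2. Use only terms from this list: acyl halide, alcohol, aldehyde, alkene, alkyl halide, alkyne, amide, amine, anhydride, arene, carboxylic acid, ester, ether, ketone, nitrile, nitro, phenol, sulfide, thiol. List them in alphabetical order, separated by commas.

aldehyde, amide, amine, arene, ester, ether, ketone, phenol, sulfide

–OH attached directly to an aromatic ring → phenol (not alcohol); the ring itself is an arene.
pendant –CH2OCH3: C–O–C linkage → ether.
C–S–C linkage → sulfide (thioether).
pendant –CONH2: carbonyl C bonded to C and N → amide.
pendant –COOCH3: carbonyl C bonded to C and –OCH3 → ester.
–C(=O)– with carbon on both sides → ketone.
pendant –CHO: carbonyl C bonded to C and H → aldehyde.
C–O–C with sp³ carbons on both sides and no adjacent C=O → ether.
–NH2 on an sp³ carbon with no adjacent C=O → amine.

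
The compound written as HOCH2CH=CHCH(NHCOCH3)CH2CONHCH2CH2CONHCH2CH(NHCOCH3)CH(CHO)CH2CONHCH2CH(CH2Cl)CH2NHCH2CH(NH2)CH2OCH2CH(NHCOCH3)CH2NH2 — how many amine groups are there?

Reading the structure from left to right:
  HOCH2: HO– on an sp³ carbon → alcohol.
  CH=CH: C=C double bond → alkene.
  CH(NHCOCH3): pendant –NHC(=O)CH3: N bonded to a carbonyl → amide (not amine).
  CH2CONHCH2: –C(=O)–N– linkage → amide (the N is not an amine).
  CH2CONHCH2: –C(=O)–N– linkage → amide (the N is not an amine).
  CH(NHCOCH3): pendant –NHC(=O)CH3: N bonded to a carbonyl → amide (not amine).
  CH(CHO): pendant –CHO: carbonyl C bonded to C and H → aldehyde.
  CH2CONHCH2: –C(=O)–N– linkage → amide (the N is not an amine).
  CH(CH2Cl): pendant –CH2X: halogen on sp³ carbon → alkyl halide.
  CH2NHCH2: C–N–C with sp³ carbons and no adjacent C=O → amine (secondary).
  CH(NH2): –NH2 on an sp³ carbon with no adjacent C=O → amine.
  CH2OCH2: C–O–C with sp³ carbons on both sides and no adjacent C=O → ether.
  CH(NHCOCH3): pendant –NHC(=O)CH3: N bonded to a carbonyl → amide (not amine).
  CH2NH2: –NH2 on an sp³ carbon with no adjacent C=O → amine.
Amine appears at: CH2NHCH2, CH(NH2), CH2NH2 → 3.

3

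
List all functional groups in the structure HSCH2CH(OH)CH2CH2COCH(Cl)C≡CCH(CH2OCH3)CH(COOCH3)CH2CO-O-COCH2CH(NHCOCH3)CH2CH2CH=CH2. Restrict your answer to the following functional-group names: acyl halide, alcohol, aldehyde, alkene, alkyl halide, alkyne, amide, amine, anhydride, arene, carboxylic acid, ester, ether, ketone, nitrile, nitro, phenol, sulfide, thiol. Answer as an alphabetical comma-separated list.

alcohol, alkene, alkyl halide, alkyne, amide, anhydride, ester, ether, ketone, thiol

Taking each segment in turn:
  HSCH2: –SH on an sp³ carbon → thiol.
  CH(OH): –OH on an sp³ carbon → alcohol (secondary).
  CO: –C(=O)– with carbon on both sides → ketone.
  CH(Cl): halogen on an sp³ carbon → alkyl halide.
  C≡C: C≡C triple bond → alkyne.
  CH(CH2OCH3): pendant –CH2OCH3: C–O–C linkage → ether.
  CH(COOCH3): pendant –COOCH3: carbonyl C bonded to C and –OCH3 → ester.
  CH2CO-O-COCH2: two acyl groups sharing one oxygen, –C(=O)–O–C(=O)– → anhydride.
  CH(NHCOCH3): pendant –NHC(=O)CH3: N bonded to a carbonyl → amide (not amine).
  CH=CH2: C=C double bond → alkene.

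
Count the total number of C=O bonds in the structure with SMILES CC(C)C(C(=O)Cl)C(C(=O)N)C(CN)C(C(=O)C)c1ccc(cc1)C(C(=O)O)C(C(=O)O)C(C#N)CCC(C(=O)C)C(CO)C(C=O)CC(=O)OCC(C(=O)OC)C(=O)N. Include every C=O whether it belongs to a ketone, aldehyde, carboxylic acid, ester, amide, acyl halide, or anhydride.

CH(COCl): acyl halide, 1 C=O (running total 1).
CH(CONH2): amide, 1 C=O (running total 2).
CH(COCH3): ketone, 1 C=O (running total 3).
CH(COOH): carboxylic acid, 1 C=O (running total 4).
CH(COOH): carboxylic acid, 1 C=O (running total 5).
CH(COCH3): ketone, 1 C=O (running total 6).
CH(CHO): aldehyde, 1 C=O (running total 7).
CH2COOCH2: ester, 1 C=O (running total 8).
CH(COOCH3): ester, 1 C=O (running total 9).
CONH2: amide, 1 C=O (running total 10).

10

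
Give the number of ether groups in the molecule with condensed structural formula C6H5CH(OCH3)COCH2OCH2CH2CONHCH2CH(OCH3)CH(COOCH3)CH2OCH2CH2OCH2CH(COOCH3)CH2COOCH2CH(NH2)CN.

Working along the chain:
  C6H5: C6H5– phenyl ring → arene.
  CH(OCH3): pendant –OCH3: C–O–C with sp³ C, no adjacent C=O → ether.
  CO: –C(=O)– with carbon on both sides → ketone.
  CH2OCH2: C–O–C with sp³ carbons on both sides and no adjacent C=O → ether.
  CH2CONHCH2: –C(=O)–N– linkage → amide (the N is not an amine).
  CH(OCH3): pendant –OCH3: C–O–C with sp³ C, no adjacent C=O → ether.
  CH(COOCH3): pendant –COOCH3: carbonyl C bonded to C and –OCH3 → ester.
  CH2OCH2: C–O–C with sp³ carbons on both sides and no adjacent C=O → ether.
  CH2OCH2: C–O–C with sp³ carbons on both sides and no adjacent C=O → ether.
  CH(COOCH3): pendant –COOCH3: carbonyl C bonded to C and –OCH3 → ester.
  CH2COOCH2: –C(=O)–O–C with C on the carbonyl side → ester.
  CH(NH2): –NH2 on an sp³ carbon with no adjacent C=O → amine.
  CN: –C≡N: carbon triple-bonded to nitrogen → nitrile.
Ether appears at: CH(OCH3), CH2OCH2, CH(OCH3), CH2OCH2, CH2OCH2 → 5.

5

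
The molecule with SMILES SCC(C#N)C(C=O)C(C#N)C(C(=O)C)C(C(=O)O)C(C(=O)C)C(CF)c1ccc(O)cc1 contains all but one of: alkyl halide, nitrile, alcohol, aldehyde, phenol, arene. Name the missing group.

alcohol

aldehyde: present (CH(CHO) — pendant –CHO: carbonyl C bonded to C and H → aldehyde).
phenol: present (C6H4OH — –OH attached directly to an aromatic ring → phenol (not alcohol); the ring itself is an arene).
arene: present (C6H4OH — –OH attached directly to an aromatic ring → phenol (not alcohol); the ring itself is an arene).
nitrile: present (CH(CN) — pendant –C≡N: nitrile).
alkyl halide: present (CH(CH2F) — pendant –CH2X: halogen on sp³ carbon → alkyl halide).
alcohol: absent. In CH(COOH), the –OH sits on a carbonyl carbon, making it part of a carboxylic acid, not an alcohol. In C6H4OH, the –OH is on an aromatic ring carbon; that is a phenol, not an alcohol.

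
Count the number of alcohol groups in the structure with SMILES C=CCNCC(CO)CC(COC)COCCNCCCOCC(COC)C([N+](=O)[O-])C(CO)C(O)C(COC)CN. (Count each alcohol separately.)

3

Taking each segment in turn:
  CH2=CH: C=C double bond → alkene.
  CH2NHCH2: C–N–C with sp³ carbons and no adjacent C=O → amine (secondary).
  CH(CH2OH): pendant –CH2OH on an sp³ backbone C → alcohol.
  CH(CH2OCH3): pendant –CH2OCH3: C–O–C linkage → ether.
  CH2OCH2: C–O–C with sp³ carbons on both sides and no adjacent C=O → ether.
  CH2NHCH2: C–N–C with sp³ carbons and no adjacent C=O → amine (secondary).
  CH2OCH2: C–O–C with sp³ carbons on both sides and no adjacent C=O → ether.
  CH(CH2OCH3): pendant –CH2OCH3: C–O–C linkage → ether.
  CH(NO2): –NO2 on an sp³ carbon → nitro (the N=O is not a carbonyl).
  CH(CH2OH): pendant –CH2OH on an sp³ backbone C → alcohol.
  CH(OH): –OH on an sp³ carbon → alcohol (secondary).
  CH(CH2OCH3): pendant –CH2OCH3: C–O–C linkage → ether.
  CH2NH2: –NH2 on an sp³ carbon with no adjacent C=O → amine.
Alcohol appears at: CH(CH2OH), CH(CH2OH), CH(OH) → 3.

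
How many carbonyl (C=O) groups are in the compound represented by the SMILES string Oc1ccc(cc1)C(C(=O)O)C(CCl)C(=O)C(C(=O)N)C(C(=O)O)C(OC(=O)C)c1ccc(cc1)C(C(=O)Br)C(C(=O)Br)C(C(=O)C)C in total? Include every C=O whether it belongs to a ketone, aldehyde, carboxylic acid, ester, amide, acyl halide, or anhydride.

8

CH(COOH): carboxylic acid, 1 C=O (running total 1).
CO: ketone, 1 C=O (running total 2).
CH(CONH2): amide, 1 C=O (running total 3).
CH(COOH): carboxylic acid, 1 C=O (running total 4).
CH(OCOCH3): ester, 1 C=O (running total 5).
CH(COBr): acyl halide, 1 C=O (running total 6).
CH(COBr): acyl halide, 1 C=O (running total 7).
CH(COCH3): ketone, 1 C=O (running total 8).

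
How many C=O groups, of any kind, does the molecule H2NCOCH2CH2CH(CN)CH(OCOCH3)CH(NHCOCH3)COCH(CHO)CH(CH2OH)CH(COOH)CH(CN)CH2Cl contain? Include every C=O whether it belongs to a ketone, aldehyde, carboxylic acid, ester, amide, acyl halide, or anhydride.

H2NCO: amide, 1 C=O (running total 1).
CH(OCOCH3): ester, 1 C=O (running total 2).
CH(NHCOCH3): amide, 1 C=O (running total 3).
CO: ketone, 1 C=O (running total 4).
CH(CHO): aldehyde, 1 C=O (running total 5).
CH(COOH): carboxylic acid, 1 C=O (running total 6).

6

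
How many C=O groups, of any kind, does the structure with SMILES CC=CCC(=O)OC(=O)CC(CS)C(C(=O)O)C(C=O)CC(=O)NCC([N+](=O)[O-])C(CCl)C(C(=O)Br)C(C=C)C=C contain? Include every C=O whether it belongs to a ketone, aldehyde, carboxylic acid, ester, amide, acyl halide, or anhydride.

CH2CO-O-COCH2: anhydride, 2 C=O (running total 2).
CH(COOH): carboxylic acid, 1 C=O (running total 3).
CH(CHO): aldehyde, 1 C=O (running total 4).
CH2CONHCH2: amide, 1 C=O (running total 5).
CH(COBr): acyl halide, 1 C=O (running total 6).

6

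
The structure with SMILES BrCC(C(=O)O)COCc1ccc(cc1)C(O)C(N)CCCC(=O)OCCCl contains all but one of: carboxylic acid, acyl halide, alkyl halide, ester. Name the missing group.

acyl halide

alkyl halide: present (BrCH2 — halogen on an sp³ carbon → alkyl halide).
carboxylic acid: present (CH(COOH) — pendant –COOH: carbonyl C bonded to C and –OH → carboxylic acid).
ester: present (CH2COOCH2 — –C(=O)–O–C with C on the carbonyl side → ester).
acyl halide: no segment matches this pattern.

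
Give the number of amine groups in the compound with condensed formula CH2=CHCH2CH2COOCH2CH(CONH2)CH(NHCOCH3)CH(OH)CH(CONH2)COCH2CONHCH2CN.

Reading the structure from left to right:
  CH2=CH: C=C double bond → alkene.
  CH2COOCH2: –C(=O)–O–C with C on the carbonyl side → ester.
  CH(CONH2): pendant –CONH2: carbonyl C bonded to C and N → amide.
  CH(NHCOCH3): pendant –NHC(=O)CH3: N bonded to a carbonyl → amide (not amine).
  CH(OH): –OH on an sp³ carbon → alcohol (secondary).
  CH(CONH2): pendant –CONH2: carbonyl C bonded to C and N → amide.
  CO: –C(=O)– with carbon on both sides → ketone.
  CH2CONHCH2: –C(=O)–N– linkage → amide (the N is not an amine).
  CN: –C≡N: carbon triple-bonded to nitrogen → nitrile.
No segment is a amine: CH(CONH2) is amide, not amine; CH(NHCOCH3) is amide, not amine; CH(CONH2) is amide, not amine. → 0.

0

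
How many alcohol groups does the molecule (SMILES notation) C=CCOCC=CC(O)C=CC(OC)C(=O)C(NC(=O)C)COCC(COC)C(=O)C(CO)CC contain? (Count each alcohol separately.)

2

Reading the structure from left to right:
  CH2=CH: C=C double bond → alkene.
  CH2OCH2: C–O–C with sp³ carbons on both sides and no adjacent C=O → ether.
  CH=CH: C=C double bond → alkene.
  CH(OH): –OH on an sp³ carbon → alcohol (secondary).
  CH=CH: C=C double bond → alkene.
  CH(OCH3): pendant –OCH3: C–O–C with sp³ C, no adjacent C=O → ether.
  CO: –C(=O)– with carbon on both sides → ketone.
  CH(NHCOCH3): pendant –NHC(=O)CH3: N bonded to a carbonyl → amide (not amine).
  CH2OCH2: C–O–C with sp³ carbons on both sides and no adjacent C=O → ether.
  CH(CH2OCH3): pendant –CH2OCH3: C–O–C linkage → ether.
  CO: –C(=O)– with carbon on both sides → ketone.
  CH(CH2OH): pendant –CH2OH on an sp³ backbone C → alcohol.
Alcohol appears at: CH(OH), CH(CH2OH) → 2.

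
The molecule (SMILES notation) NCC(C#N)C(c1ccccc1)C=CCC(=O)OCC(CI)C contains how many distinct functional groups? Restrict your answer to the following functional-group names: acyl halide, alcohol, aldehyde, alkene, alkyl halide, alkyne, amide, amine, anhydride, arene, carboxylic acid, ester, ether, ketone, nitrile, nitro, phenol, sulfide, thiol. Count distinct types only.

6

–NH2 on an sp³ carbon with no adjacent C=O → amine.
pendant –C≡N: nitrile.
pendant –C6H5: benzene ring → arene.
C=C double bond → alkene.
–C(=O)–O–C with C on the carbonyl side → ester.
pendant –CH2X: halogen on sp³ carbon → alkyl halide.
Distinct types present: alkene, alkyl halide, amine, arene, ester, nitrile.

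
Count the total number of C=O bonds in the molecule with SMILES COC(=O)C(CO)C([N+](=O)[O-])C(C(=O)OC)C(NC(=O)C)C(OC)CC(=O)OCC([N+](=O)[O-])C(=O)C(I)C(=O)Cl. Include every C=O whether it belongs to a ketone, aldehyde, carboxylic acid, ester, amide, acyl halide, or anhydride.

6

CH3OOC: ester, 1 C=O (running total 1).
CH(COOCH3): ester, 1 C=O (running total 2).
CH(NHCOCH3): amide, 1 C=O (running total 3).
CH2COOCH2: ester, 1 C=O (running total 4).
CO: ketone, 1 C=O (running total 5).
COCl: acyl halide, 1 C=O (running total 6).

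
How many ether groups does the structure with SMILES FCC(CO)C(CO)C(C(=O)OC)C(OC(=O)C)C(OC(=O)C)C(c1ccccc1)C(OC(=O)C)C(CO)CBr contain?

halogen on an sp³ carbon → alkyl halide.
pendant –CH2OH on an sp³ backbone C → alcohol.
pendant –CH2OH on an sp³ backbone C → alcohol.
pendant –COOCH3: carbonyl C bonded to C and –OCH3 → ester.
pendant –OC(=O)CH3: an acyloxy group → ester.
pendant –OC(=O)CH3: an acyloxy group → ester.
pendant –C6H5: benzene ring → arene.
pendant –OC(=O)CH3: an acyloxy group → ester.
pendant –CH2OH on an sp³ backbone C → alcohol.
halogen on an sp³ carbon → alkyl halide.
No segment is a ether: CH(CH2OH) is alcohol, not ether; CH(CH2OH) is alcohol, not ether; CH(COOCH3) is ester, not ether. → 0.

0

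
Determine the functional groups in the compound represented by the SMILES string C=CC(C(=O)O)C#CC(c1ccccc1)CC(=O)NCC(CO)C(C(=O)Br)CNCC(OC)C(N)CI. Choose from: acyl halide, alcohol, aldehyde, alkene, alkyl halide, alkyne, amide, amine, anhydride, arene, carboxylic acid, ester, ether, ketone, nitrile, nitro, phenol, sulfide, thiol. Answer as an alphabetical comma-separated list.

C=C double bond → alkene.
pendant –COOH: carbonyl C bonded to C and –OH → carboxylic acid.
C≡C triple bond → alkyne.
pendant –C6H5: benzene ring → arene.
–C(=O)–N– linkage → amide (the N is not an amine).
pendant –CH2OH on an sp³ backbone C → alcohol.
pendant –C(=O)X: carbonyl C bonded to C and halogen → acyl halide.
C–N–C with sp³ carbons and no adjacent C=O → amine (secondary).
pendant –OCH3: C–O–C with sp³ C, no adjacent C=O → ether.
–NH2 on an sp³ carbon with no adjacent C=O → amine.
halogen on an sp³ carbon → alkyl halide.

acyl halide, alcohol, alkene, alkyl halide, alkyne, amide, amine, arene, carboxylic acid, ether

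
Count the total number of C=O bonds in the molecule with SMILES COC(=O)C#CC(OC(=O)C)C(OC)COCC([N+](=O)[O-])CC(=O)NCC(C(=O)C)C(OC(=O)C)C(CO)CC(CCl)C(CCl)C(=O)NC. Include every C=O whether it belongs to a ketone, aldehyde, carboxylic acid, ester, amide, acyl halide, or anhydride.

CH3OOC: ester, 1 C=O (running total 1).
CH(OCOCH3): ester, 1 C=O (running total 2).
CH2CONHCH2: amide, 1 C=O (running total 3).
CH(COCH3): ketone, 1 C=O (running total 4).
CH(OCOCH3): ester, 1 C=O (running total 5).
CONHCH3: amide, 1 C=O (running total 6).

6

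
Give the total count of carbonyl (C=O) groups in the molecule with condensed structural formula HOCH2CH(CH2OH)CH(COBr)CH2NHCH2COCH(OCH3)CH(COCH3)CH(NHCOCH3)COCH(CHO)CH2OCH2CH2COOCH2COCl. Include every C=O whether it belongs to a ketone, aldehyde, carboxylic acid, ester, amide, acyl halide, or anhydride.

8

CH(COBr): acyl halide, 1 C=O (running total 1).
CO: ketone, 1 C=O (running total 2).
CH(COCH3): ketone, 1 C=O (running total 3).
CH(NHCOCH3): amide, 1 C=O (running total 4).
CO: ketone, 1 C=O (running total 5).
CH(CHO): aldehyde, 1 C=O (running total 6).
CH2COOCH2: ester, 1 C=O (running total 7).
COCl: acyl halide, 1 C=O (running total 8).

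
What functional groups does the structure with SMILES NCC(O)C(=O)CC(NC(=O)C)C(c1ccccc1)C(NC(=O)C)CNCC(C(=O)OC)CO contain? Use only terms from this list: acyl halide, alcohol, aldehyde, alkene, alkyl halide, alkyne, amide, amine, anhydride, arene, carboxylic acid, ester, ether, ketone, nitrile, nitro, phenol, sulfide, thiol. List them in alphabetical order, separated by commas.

–NH2 on an sp³ carbon with no adjacent C=O → amine.
–OH on an sp³ carbon → alcohol (secondary).
–C(=O)– with carbon on both sides → ketone.
pendant –NHC(=O)CH3: N bonded to a carbonyl → amide (not amine).
pendant –C6H5: benzene ring → arene.
pendant –NHC(=O)CH3: N bonded to a carbonyl → amide (not amine).
C–N–C with sp³ carbons and no adjacent C=O → amine (secondary).
pendant –COOCH3: carbonyl C bonded to C and –OCH3 → ester.
–OH on an sp³ carbon → alcohol.

alcohol, amide, amine, arene, ester, ketone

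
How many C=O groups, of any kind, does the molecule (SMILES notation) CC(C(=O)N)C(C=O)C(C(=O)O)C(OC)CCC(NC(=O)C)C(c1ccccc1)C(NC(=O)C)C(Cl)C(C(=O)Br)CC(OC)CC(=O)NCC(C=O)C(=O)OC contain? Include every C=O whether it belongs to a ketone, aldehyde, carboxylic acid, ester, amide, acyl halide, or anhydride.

9

CH(CONH2): amide, 1 C=O (running total 1).
CH(CHO): aldehyde, 1 C=O (running total 2).
CH(COOH): carboxylic acid, 1 C=O (running total 3).
CH(NHCOCH3): amide, 1 C=O (running total 4).
CH(NHCOCH3): amide, 1 C=O (running total 5).
CH(COBr): acyl halide, 1 C=O (running total 6).
CH2CONHCH2: amide, 1 C=O (running total 7).
CH(CHO): aldehyde, 1 C=O (running total 8).
COOCH3: ester, 1 C=O (running total 9).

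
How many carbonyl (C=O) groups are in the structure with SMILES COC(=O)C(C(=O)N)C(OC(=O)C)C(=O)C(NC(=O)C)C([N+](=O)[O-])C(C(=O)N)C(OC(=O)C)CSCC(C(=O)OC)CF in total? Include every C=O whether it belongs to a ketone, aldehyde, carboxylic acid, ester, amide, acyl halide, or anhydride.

CH3OOC: ester, 1 C=O (running total 1).
CH(CONH2): amide, 1 C=O (running total 2).
CH(OCOCH3): ester, 1 C=O (running total 3).
CO: ketone, 1 C=O (running total 4).
CH(NHCOCH3): amide, 1 C=O (running total 5).
CH(CONH2): amide, 1 C=O (running total 6).
CH(OCOCH3): ester, 1 C=O (running total 7).
CH(COOCH3): ester, 1 C=O (running total 8).

8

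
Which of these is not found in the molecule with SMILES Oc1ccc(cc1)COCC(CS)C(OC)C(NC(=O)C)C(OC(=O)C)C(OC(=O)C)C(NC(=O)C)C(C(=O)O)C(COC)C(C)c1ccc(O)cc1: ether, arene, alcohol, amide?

amide: present (CH(NHCOCH3) — pendant –NHC(=O)CH3: N bonded to a carbonyl → amide (not amine)).
ether: present (CH2OCH2 — C–O–C with sp³ carbons on both sides and no adjacent C=O → ether).
arene: present (HOC6H4 — –OH attached directly to an aromatic ring → phenol (not alcohol); the ring itself is an arene).
alcohol: absent. In CH(COOH), the –OH sits on a carbonyl carbon, making it part of a carboxylic acid, not an alcohol. In each of HOC6H4 and C6H4OH, the –OH is on an aromatic ring carbon; that is a phenol, not an alcohol.

alcohol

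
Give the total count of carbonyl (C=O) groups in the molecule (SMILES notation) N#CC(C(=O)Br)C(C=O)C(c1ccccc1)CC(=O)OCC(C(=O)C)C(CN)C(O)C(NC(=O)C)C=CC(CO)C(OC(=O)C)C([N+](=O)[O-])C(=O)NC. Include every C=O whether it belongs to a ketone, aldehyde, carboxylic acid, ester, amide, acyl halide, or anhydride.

7

CH(COBr): acyl halide, 1 C=O (running total 1).
CH(CHO): aldehyde, 1 C=O (running total 2).
CH2COOCH2: ester, 1 C=O (running total 3).
CH(COCH3): ketone, 1 C=O (running total 4).
CH(NHCOCH3): amide, 1 C=O (running total 5).
CH(OCOCH3): ester, 1 C=O (running total 6).
CONHCH3: amide, 1 C=O (running total 7).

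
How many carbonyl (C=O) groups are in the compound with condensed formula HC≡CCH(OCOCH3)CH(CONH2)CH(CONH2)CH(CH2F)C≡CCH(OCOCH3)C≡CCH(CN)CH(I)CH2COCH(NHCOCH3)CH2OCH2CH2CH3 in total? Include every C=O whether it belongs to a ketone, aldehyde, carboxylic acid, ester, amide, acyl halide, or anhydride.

CH(OCOCH3): ester, 1 C=O (running total 1).
CH(CONH2): amide, 1 C=O (running total 2).
CH(CONH2): amide, 1 C=O (running total 3).
CH(OCOCH3): ester, 1 C=O (running total 4).
CO: ketone, 1 C=O (running total 5).
CH(NHCOCH3): amide, 1 C=O (running total 6).

6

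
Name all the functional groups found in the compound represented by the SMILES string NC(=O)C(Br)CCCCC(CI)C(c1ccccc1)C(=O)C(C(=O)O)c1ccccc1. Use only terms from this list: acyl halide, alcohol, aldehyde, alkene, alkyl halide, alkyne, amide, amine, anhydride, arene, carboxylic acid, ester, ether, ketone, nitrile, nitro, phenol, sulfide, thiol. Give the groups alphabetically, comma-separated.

–C(=O)NH2: carbonyl C bonded to C and to N → amide (the N is not a separate amine).
halogen on an sp³ carbon → alkyl halide.
pendant –CH2X: halogen on sp³ carbon → alkyl halide.
pendant –C6H5: benzene ring → arene.
–C(=O)– with carbon on both sides → ketone.
pendant –COOH: carbonyl C bonded to C and –OH → carboxylic acid.
–C6H5 phenyl ring → arene.

alkyl halide, amide, arene, carboxylic acid, ketone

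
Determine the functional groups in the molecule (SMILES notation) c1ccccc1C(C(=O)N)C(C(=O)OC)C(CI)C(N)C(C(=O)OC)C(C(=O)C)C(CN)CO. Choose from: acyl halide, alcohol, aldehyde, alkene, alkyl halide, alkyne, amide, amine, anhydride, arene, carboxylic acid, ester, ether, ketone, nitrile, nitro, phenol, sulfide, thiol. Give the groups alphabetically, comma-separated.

alcohol, alkyl halide, amide, amine, arene, ester, ketone

Working along the chain:
  C6H5: C6H5– phenyl ring → arene.
  CH(CONH2): pendant –CONH2: carbonyl C bonded to C and N → amide.
  CH(COOCH3): pendant –COOCH3: carbonyl C bonded to C and –OCH3 → ester.
  CH(CH2I): pendant –CH2X: halogen on sp³ carbon → alkyl halide.
  CH(NH2): –NH2 on an sp³ carbon with no adjacent C=O → amine.
  CH(COOCH3): pendant –COOCH3: carbonyl C bonded to C and –OCH3 → ester.
  CH(COCH3): pendant –COCH3: carbonyl C bonded to two carbons → ketone.
  CH(CH2NH2): pendant –CH2NH2: N on sp³ C, no adjacent C=O → amine.
  CH2OH: –OH on an sp³ carbon → alcohol.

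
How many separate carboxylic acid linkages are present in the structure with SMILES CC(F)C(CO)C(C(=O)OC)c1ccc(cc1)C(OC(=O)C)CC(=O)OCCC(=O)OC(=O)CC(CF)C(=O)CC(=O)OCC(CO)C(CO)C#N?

0

Taking each segment in turn:
  CH(F): halogen on an sp³ carbon → alkyl halide.
  CH(CH2OH): pendant –CH2OH on an sp³ backbone C → alcohol.
  CH(COOCH3): pendant –COOCH3: carbonyl C bonded to C and –OCH3 → ester.
  C6H4: para-disubstituted benzene ring → arene.
  CH(OCOCH3): pendant –OC(=O)CH3: an acyloxy group → ester.
  CH2COOCH2: –C(=O)–O–C with C on the carbonyl side → ester.
  CH2CO-O-COCH2: two acyl groups sharing one oxygen, –C(=O)–O–C(=O)– → anhydride.
  CH(CH2F): pendant –CH2X: halogen on sp³ carbon → alkyl halide.
  CO: –C(=O)– with carbon on both sides → ketone.
  CH2COOCH2: –C(=O)–O–C with C on the carbonyl side → ester.
  CH(CH2OH): pendant –CH2OH on an sp³ backbone C → alcohol.
  CH(CH2OH): pendant –CH2OH on an sp³ backbone C → alcohol.
  CN: –C≡N: carbon triple-bonded to nitrogen → nitrile.
No segment is a carboxylic acid: CH(CH2OH) is alcohol, not carboxylic acid; CH(COOCH3) is ester, not carboxylic acid; CH(OCOCH3) is ester, not carboxylic acid. → 0.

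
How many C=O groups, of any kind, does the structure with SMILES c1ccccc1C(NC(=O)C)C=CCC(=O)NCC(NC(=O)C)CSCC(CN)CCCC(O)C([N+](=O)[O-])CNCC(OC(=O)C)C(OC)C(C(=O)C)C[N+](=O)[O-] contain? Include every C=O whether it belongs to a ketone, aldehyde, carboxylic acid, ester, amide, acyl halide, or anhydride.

CH(NHCOCH3): amide, 1 C=O (running total 1).
CH2CONHCH2: amide, 1 C=O (running total 2).
CH(NHCOCH3): amide, 1 C=O (running total 3).
CH(OCOCH3): ester, 1 C=O (running total 4).
CH(COCH3): ketone, 1 C=O (running total 5).

5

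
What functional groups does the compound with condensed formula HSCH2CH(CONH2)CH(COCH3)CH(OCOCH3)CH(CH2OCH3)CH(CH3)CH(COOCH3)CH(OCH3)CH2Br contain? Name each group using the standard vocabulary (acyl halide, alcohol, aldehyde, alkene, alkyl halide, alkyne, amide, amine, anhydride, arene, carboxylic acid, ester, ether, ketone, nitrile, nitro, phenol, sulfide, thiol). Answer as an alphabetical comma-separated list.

alkyl halide, amide, ester, ether, ketone, thiol

Working along the chain:
  HSCH2: –SH on an sp³ carbon → thiol.
  CH(CONH2): pendant –CONH2: carbonyl C bonded to C and N → amide.
  CH(COCH3): pendant –COCH3: carbonyl C bonded to two carbons → ketone.
  CH(OCOCH3): pendant –OC(=O)CH3: an acyloxy group → ester.
  CH(CH2OCH3): pendant –CH2OCH3: C–O–C linkage → ether.
  CH(COOCH3): pendant –COOCH3: carbonyl C bonded to C and –OCH3 → ester.
  CH(OCH3): pendant –OCH3: C–O–C with sp³ C, no adjacent C=O → ether.
  CH2Br: halogen on an sp³ carbon → alkyl halide.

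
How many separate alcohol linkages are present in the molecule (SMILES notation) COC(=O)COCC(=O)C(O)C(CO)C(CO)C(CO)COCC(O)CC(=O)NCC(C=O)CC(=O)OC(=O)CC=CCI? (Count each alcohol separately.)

Working along the chain:
  CH3OOC: CH3O–C(=O)–: carbonyl C bonded to C and to –OCH3 → ester (not ketone + ether).
  CH2OCH2: C–O–C with sp³ carbons on both sides and no adjacent C=O → ether.
  CO: –C(=O)– with carbon on both sides → ketone.
  CH(OH): –OH on an sp³ carbon → alcohol (secondary).
  CH(CH2OH): pendant –CH2OH on an sp³ backbone C → alcohol.
  CH(CH2OH): pendant –CH2OH on an sp³ backbone C → alcohol.
  CH(CH2OH): pendant –CH2OH on an sp³ backbone C → alcohol.
  CH2OCH2: C–O–C with sp³ carbons on both sides and no adjacent C=O → ether.
  CH(OH): –OH on an sp³ carbon → alcohol (secondary).
  CH2CONHCH2: –C(=O)–N– linkage → amide (the N is not an amine).
  CH(CHO): pendant –CHO: carbonyl C bonded to C and H → aldehyde.
  CH2CO-O-COCH2: two acyl groups sharing one oxygen, –C(=O)–O–C(=O)– → anhydride.
  CH=CH: C=C double bond → alkene.
  CH2I: halogen on an sp³ carbon → alkyl halide.
Alcohol appears at: CH(OH), CH(CH2OH), CH(CH2OH), CH(CH2OH), CH(OH) → 5.

5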